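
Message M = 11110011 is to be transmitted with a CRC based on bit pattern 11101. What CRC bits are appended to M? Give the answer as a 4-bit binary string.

Append 4 zeros: 111100110000. Divide by 11101 (XOR where the leading bit is 1):
  pos 0: 11110 XOR 11101 = 00011
  pos 3: 11011 XOR 11101 = 00110
  pos 5: 11000 XOR 11101 = 00101
  pos 7: 10100 XOR 11101 = 01001
Remainder (last 4 bits) = 1001. This is the CRC / FCS.

1001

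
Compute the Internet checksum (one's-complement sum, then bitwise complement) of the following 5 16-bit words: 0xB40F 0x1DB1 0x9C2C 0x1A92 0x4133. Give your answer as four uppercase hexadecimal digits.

364D

One's-complement addition (fold any carry out of bit 15 back into bit 0):
  0xB40F + 0x1DB1 = 0x0D1C0
  0xD1C0 + 0x9C2C = 0x16DEC → wrap carry → 0x6DED
  0x6DED + 0x1A92 = 0x0887F
  0x887F + 0x4133 = 0x0C9B2
One's-complement sum = 0xC9B2.
Checksum = ~0xC9B2 & 0xFFFF = 0x364D.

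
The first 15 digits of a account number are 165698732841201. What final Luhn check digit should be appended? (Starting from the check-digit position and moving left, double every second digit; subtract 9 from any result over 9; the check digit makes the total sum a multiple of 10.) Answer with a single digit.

3

Partial digits right→left: 1 0 2 1 4 8 2 3 7 8 9 6 5 6 1
Double every second digit counting from the check-digit position (so the 1st, 3rd, 5th, ... of the partial from the right).
  doubled (with −9 where >9): 2 4 8 4 5 9 1 2 → sum 35
  kept as-is: 0 1 8 3 8 6 6 → sum 32
Total = 35 + 32 = 67.
Check digit = (10 − (67 mod 10)) mod 10 = 3.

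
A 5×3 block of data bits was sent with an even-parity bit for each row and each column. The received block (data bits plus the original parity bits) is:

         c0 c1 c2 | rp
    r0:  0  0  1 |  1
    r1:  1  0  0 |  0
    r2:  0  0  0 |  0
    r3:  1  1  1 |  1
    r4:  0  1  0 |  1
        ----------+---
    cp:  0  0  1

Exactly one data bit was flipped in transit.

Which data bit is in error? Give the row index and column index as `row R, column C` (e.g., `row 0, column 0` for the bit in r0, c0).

Recompute each row's even parity and compare to rp:
  r0: data parity 1, sent rp 1 → ok
  r1: data parity 1, sent rp 0 → mismatch
  r2: data parity 0, sent rp 0 → ok
  r3: data parity 1, sent rp 1 → ok
  r4: data parity 1, sent rp 1 → ok
Recompute each column's even parity and compare to cp:
  c0: data parity 0, sent cp 0 → ok
  c1: data parity 0, sent cp 0 → ok
  c2: data parity 0, sent cp 1 → mismatch
Exactly one row (r1) and one column (c2) fail → the flipped bit is at their intersection.

row 1, column 2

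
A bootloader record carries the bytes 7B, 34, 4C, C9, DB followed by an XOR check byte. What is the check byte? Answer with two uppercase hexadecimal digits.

11

XOR the bytes together:
  start with 0x7B
  0x7B ⊕ 0x34 = 0x4F
  0x4F ⊕ 0x4C = 0x03
  0x03 ⊕ 0xC9 = 0xCA
  0xCA ⊕ 0xDB = 0x11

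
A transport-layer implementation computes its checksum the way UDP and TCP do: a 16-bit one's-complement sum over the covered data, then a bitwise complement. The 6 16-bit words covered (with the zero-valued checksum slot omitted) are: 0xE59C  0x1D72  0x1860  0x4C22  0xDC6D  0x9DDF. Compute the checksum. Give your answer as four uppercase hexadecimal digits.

1E21

One's-complement addition (fold any carry out of bit 15 back into bit 0):
  0xE59C + 0x1D72 = 0x1030E → wrap carry → 0x030F
  0x030F + 0x1860 = 0x01B6F
  0x1B6F + 0x4C22 = 0x06791
  0x6791 + 0xDC6D = 0x143FE → wrap carry → 0x43FF
  0x43FF + 0x9DDF = 0x0E1DE
One's-complement sum = 0xE1DE.
Checksum = ~0xE1DE & 0xFFFF = 0x1E21.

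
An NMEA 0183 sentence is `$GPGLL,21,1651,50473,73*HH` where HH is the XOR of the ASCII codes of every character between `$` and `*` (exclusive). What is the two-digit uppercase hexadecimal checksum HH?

61

XOR the ASCII codes of the payload characters:
  'G' = 0x47 → acc = 0x47
  'P' = 0x50 → acc = 0x17
  'G' = 0x47 → acc = 0x50
  'L' = 0x4C → acc = 0x1C
  'L' = 0x4C → acc = 0x50
  ',' = 0x2C → acc = 0x7C
  '2' = 0x32 → acc = 0x4E
  '1' = 0x31 → acc = 0x7F
  ',' = 0x2C → acc = 0x53
  '1' = 0x31 → acc = 0x62
  '6' = 0x36 → acc = 0x54
  '5' = 0x35 → acc = 0x61
  '1' = 0x31 → acc = 0x50
  ',' = 0x2C → acc = 0x7C
  '5' = 0x35 → acc = 0x49
  '0' = 0x30 → acc = 0x79
  '4' = 0x34 → acc = 0x4D
  '7' = 0x37 → acc = 0x7A
  '3' = 0x33 → acc = 0x49
  ',' = 0x2C → acc = 0x65
  '7' = 0x37 → acc = 0x52
  '3' = 0x33 → acc = 0x61
Checksum = 0x61.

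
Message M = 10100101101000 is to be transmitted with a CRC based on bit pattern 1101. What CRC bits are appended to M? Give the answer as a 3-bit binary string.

Append 3 zeros: 10100101101000000. Divide by 1101 (XOR where the leading bit is 1):
  pos 0: 1010 XOR 1101 = 0111
  pos 1: 1110 XOR 1101 = 0011
  pos 3: 1110 XOR 1101 = 0011
  pos 5: 1111 XOR 1101 = 0010
  pos 7: 1001 XOR 1101 = 0100
  pos 8: 1000 XOR 1101 = 0101
  pos 9: 1010 XOR 1101 = 0111
  pos 10: 1110 XOR 1101 = 0011
  pos 12: 1100 XOR 1101 = 0001
Remainder (last 3 bits) = 010. This is the CRC / FCS.

010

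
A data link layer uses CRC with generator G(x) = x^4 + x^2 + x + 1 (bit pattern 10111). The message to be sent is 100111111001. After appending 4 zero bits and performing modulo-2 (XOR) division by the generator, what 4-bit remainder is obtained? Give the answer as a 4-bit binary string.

0011

Append 4 zeros: 1001111110010000. Divide by 10111 (XOR where the leading bit is 1):
  pos 0: 10011 XOR 10111 = 00100
  pos 2: 10011 XOR 10111 = 00100
  pos 4: 10011 XOR 10111 = 00100
  pos 6: 10000 XOR 10111 = 00111
  pos 8: 11110 XOR 10111 = 01001
  pos 9: 10010 XOR 10111 = 00101
  pos 11: 10100 XOR 10111 = 00011
Remainder (last 4 bits) = 0011. This is the CRC / FCS.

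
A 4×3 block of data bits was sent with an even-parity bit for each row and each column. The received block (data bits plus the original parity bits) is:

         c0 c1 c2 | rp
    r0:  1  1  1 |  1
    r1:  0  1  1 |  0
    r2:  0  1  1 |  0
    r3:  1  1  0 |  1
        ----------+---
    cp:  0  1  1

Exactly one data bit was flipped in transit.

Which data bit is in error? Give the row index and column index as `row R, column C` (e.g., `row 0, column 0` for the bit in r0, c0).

Recompute each row's even parity and compare to rp:
  r0: data parity 1, sent rp 1 → ok
  r1: data parity 0, sent rp 0 → ok
  r2: data parity 0, sent rp 0 → ok
  r3: data parity 0, sent rp 1 → mismatch
Recompute each column's even parity and compare to cp:
  c0: data parity 0, sent cp 0 → ok
  c1: data parity 0, sent cp 1 → mismatch
  c2: data parity 1, sent cp 1 → ok
Exactly one row (r3) and one column (c1) fail → the flipped bit is at their intersection.

row 3, column 1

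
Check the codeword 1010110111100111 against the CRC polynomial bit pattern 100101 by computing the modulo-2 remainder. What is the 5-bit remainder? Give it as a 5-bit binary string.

00100

Modulo-2 division of 1010110111100111 by 100101:
  pos 0: 101011 XOR 100101 = 001110
  pos 2: 111001 XOR 100101 = 011100
  pos 3: 111001 XOR 100101 = 011100
  pos 4: 111001 XOR 100101 = 011100
  pos 5: 111001 XOR 100101 = 011100
  pos 6: 111000 XOR 100101 = 011101
  pos 7: 111010 XOR 100101 = 011111
  pos 8: 111111 XOR 100101 = 011010
  pos 9: 110101 XOR 100101 = 010000
  pos 10: 100001 XOR 100101 = 000100
Remainder = 00100 (nonzero — an error is detected).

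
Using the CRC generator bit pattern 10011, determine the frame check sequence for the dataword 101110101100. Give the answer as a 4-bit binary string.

0000

Append 4 zeros: 1011101011000000. Divide by 10011 (XOR where the leading bit is 1):
  pos 0: 10111 XOR 10011 = 00100
  pos 2: 10001 XOR 10011 = 00010
  pos 5: 10011 XOR 10011 = 00000
Remainder (last 4 bits) = 0000. This is the CRC / FCS.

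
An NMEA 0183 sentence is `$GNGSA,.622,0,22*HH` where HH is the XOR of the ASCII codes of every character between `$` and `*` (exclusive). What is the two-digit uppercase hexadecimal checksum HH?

XOR the ASCII codes of the payload characters:
  'G' = 0x47 → acc = 0x47
  'N' = 0x4E → acc = 0x09
  'G' = 0x47 → acc = 0x4E
  'S' = 0x53 → acc = 0x1D
  'A' = 0x41 → acc = 0x5C
  ',' = 0x2C → acc = 0x70
  '.' = 0x2E → acc = 0x5E
  '6' = 0x36 → acc = 0x68
  '2' = 0x32 → acc = 0x5A
  '2' = 0x32 → acc = 0x68
  ',' = 0x2C → acc = 0x44
  '0' = 0x30 → acc = 0x74
  ',' = 0x2C → acc = 0x58
  '2' = 0x32 → acc = 0x6A
  '2' = 0x32 → acc = 0x58
Checksum = 0x58.

58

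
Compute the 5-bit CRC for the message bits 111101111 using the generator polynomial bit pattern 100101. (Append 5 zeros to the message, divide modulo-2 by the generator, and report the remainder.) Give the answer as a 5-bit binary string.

Append 5 zeros: 11110111100000. Divide by 100101 (XOR where the leading bit is 1):
  pos 0: 111101 XOR 100101 = 011000
  pos 1: 110001 XOR 100101 = 010100
  pos 2: 101001 XOR 100101 = 001100
  pos 4: 110010 XOR 100101 = 010111
  pos 5: 101110 XOR 100101 = 001011
  pos 7: 101100 XOR 100101 = 001001
Remainder (last 5 bits) = 10010. This is the CRC / FCS.

10010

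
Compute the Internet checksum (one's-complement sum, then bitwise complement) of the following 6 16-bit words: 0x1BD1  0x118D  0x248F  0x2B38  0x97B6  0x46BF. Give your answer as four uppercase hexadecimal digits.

One's-complement addition (fold any carry out of bit 15 back into bit 0):
  0x1BD1 + 0x118D = 0x02D5E
  0x2D5E + 0x248F = 0x051ED
  0x51ED + 0x2B38 = 0x07D25
  0x7D25 + 0x97B6 = 0x114DB → wrap carry → 0x14DC
  0x14DC + 0x46BF = 0x05B9B
One's-complement sum = 0x5B9B.
Checksum = ~0x5B9B & 0xFFFF = 0xA464.

A464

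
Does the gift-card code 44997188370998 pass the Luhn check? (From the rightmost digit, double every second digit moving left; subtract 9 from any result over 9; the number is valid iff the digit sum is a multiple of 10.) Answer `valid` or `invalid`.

valid

From the right, keep odd positions and double even positions (subtract 9 from any doubled value over 9):
  doubled (positions 2,4,...): 9 0 6 7 5 9 8 → sum 44
  kept (positions 1,3,...): 8 9 7 8 1 9 4 → sum 46
Total = 90.
90 mod 10 = 0, so the number is valid.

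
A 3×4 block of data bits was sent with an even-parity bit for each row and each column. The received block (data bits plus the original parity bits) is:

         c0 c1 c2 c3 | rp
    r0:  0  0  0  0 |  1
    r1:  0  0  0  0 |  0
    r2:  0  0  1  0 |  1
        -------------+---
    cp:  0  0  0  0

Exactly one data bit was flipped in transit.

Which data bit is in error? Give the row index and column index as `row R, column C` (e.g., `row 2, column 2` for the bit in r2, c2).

row 0, column 2

Recompute each row's even parity and compare to rp:
  r0: data parity 0, sent rp 1 → mismatch
  r1: data parity 0, sent rp 0 → ok
  r2: data parity 1, sent rp 1 → ok
Recompute each column's even parity and compare to cp:
  c0: data parity 0, sent cp 0 → ok
  c1: data parity 0, sent cp 0 → ok
  c2: data parity 1, sent cp 0 → mismatch
  c3: data parity 0, sent cp 0 → ok
Exactly one row (r0) and one column (c2) fail → the flipped bit is at their intersection.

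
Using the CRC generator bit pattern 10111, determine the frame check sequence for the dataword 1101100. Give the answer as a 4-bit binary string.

0110

Append 4 zeros: 11011000000. Divide by 10111 (XOR where the leading bit is 1):
  pos 0: 11011 XOR 10111 = 01100
  pos 1: 11000 XOR 10111 = 01111
  pos 2: 11110 XOR 10111 = 01001
  pos 3: 10010 XOR 10111 = 00101
  pos 5: 10100 XOR 10111 = 00011
Remainder (last 4 bits) = 0110. This is the CRC / FCS.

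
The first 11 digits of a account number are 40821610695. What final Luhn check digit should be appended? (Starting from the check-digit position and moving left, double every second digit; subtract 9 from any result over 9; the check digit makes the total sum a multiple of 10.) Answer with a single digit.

0

Partial digits right→left: 5 9 6 0 1 6 1 2 8 0 4
Double every second digit counting from the check-digit position (so the 1st, 3rd, 5th, ... of the partial from the right).
  doubled (with −9 where >9): 1 3 2 2 7 8 → sum 23
  kept as-is: 9 0 6 2 0 → sum 17
Total = 23 + 17 = 40.
Check digit = (10 − (40 mod 10)) mod 10 = 0.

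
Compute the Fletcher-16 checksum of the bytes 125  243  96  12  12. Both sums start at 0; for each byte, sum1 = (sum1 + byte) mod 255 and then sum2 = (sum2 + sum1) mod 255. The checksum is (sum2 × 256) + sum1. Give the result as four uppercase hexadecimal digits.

88E9

Running sums (mod 255):
  after byte 0 (125): sum1=125, sum2=125
  after byte 1 (243): sum1=113, sum2=238
  after byte 2 (96): sum1=209, sum2=192
  after byte 3 (12): sum1=221, sum2=158
  after byte 4 (12): sum1=233, sum2=136
Checksum = sum2·256 + sum1 = 136·256 + 233 = 35049 = 0x88E9.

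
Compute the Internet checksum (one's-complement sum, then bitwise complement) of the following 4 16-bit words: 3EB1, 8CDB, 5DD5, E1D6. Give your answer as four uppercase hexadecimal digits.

One's-complement addition (fold any carry out of bit 15 back into bit 0):
  0x3EB1 + 0x8CDB = 0x0CB8C
  0xCB8C + 0x5DD5 = 0x12961 → wrap carry → 0x2962
  0x2962 + 0xE1D6 = 0x10B38 → wrap carry → 0x0B39
One's-complement sum = 0x0B39.
Checksum = ~0x0B39 & 0xFFFF = 0xF4C6.

F4C6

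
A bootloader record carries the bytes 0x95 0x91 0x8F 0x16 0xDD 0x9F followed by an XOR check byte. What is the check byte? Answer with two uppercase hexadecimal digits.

DF

XOR the bytes together:
  start with 0x95
  0x95 ⊕ 0x91 = 0x04
  0x04 ⊕ 0x8F = 0x8B
  0x8B ⊕ 0x16 = 0x9D
  0x9D ⊕ 0xDD = 0x40
  0x40 ⊕ 0x9F = 0xDF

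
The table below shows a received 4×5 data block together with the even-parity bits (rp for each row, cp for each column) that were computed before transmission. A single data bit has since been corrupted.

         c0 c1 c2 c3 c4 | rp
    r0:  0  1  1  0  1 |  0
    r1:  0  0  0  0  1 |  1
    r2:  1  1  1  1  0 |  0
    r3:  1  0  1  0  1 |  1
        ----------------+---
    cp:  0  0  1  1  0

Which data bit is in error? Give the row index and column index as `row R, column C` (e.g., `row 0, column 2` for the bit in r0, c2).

Recompute each row's even parity and compare to rp:
  r0: data parity 1, sent rp 0 → mismatch
  r1: data parity 1, sent rp 1 → ok
  r2: data parity 0, sent rp 0 → ok
  r3: data parity 1, sent rp 1 → ok
Recompute each column's even parity and compare to cp:
  c0: data parity 0, sent cp 0 → ok
  c1: data parity 0, sent cp 0 → ok
  c2: data parity 1, sent cp 1 → ok
  c3: data parity 1, sent cp 1 → ok
  c4: data parity 1, sent cp 0 → mismatch
Exactly one row (r0) and one column (c4) fail → the flipped bit is at their intersection.

row 0, column 4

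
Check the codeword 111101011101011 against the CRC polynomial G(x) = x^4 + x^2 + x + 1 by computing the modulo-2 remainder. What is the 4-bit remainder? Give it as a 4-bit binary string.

Modulo-2 division of 111101011101011 by 10111:
  pos 0: 11110 XOR 10111 = 01001
  pos 1: 10011 XOR 10111 = 00100
  pos 3: 10001 XOR 10111 = 00110
  pos 5: 11011 XOR 10111 = 01100
  pos 6: 11000 XOR 10111 = 01111
  pos 7: 11111 XOR 10111 = 01000
  pos 8: 10000 XOR 10111 = 00111
  pos 10: 11111 XOR 10111 = 01000
Remainder = 1000 (nonzero — an error is detected).

1000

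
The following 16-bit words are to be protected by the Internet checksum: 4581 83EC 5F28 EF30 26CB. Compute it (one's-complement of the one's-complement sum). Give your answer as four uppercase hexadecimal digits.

C16D

One's-complement addition (fold any carry out of bit 15 back into bit 0):
  0x4581 + 0x83EC = 0x0C96D
  0xC96D + 0x5F28 = 0x12895 → wrap carry → 0x2896
  0x2896 + 0xEF30 = 0x117C6 → wrap carry → 0x17C7
  0x17C7 + 0x26CB = 0x03E92
One's-complement sum = 0x3E92.
Checksum = ~0x3E92 & 0xFFFF = 0xC16D.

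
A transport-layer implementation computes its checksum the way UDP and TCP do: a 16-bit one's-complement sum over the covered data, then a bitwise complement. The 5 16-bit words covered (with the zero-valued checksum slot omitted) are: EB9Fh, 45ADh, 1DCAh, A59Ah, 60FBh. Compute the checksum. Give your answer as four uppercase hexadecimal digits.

AA52

One's-complement addition (fold any carry out of bit 15 back into bit 0):
  0xEB9F + 0x45AD = 0x1314C → wrap carry → 0x314D
  0x314D + 0x1DCA = 0x04F17
  0x4F17 + 0xA59A = 0x0F4B1
  0xF4B1 + 0x60FB = 0x155AC → wrap carry → 0x55AD
One's-complement sum = 0x55AD.
Checksum = ~0x55AD & 0xFFFF = 0xAA52.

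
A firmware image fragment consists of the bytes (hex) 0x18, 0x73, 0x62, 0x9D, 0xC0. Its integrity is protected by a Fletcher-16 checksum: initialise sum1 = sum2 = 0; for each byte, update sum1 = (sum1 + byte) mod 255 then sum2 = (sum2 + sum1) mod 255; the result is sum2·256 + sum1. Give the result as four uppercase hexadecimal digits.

Running sums (mod 255):
  after byte 0 (0x18): sum1=24, sum2=24
  after byte 1 (0x73): sum1=139, sum2=163
  after byte 2 (0x62): sum1=237, sum2=145
  after byte 3 (0x9D): sum1=139, sum2=29
  after byte 4 (0xC0): sum1=76, sum2=105
Checksum = sum2·256 + sum1 = 105·256 + 76 = 26956 = 0x694C.

694C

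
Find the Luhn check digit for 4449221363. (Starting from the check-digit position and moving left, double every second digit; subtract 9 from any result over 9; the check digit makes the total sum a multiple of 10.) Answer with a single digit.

0

Partial digits right→left: 3 6 3 1 2 2 9 4 4 4
Double every second digit counting from the check-digit position (so the 1st, 3rd, 5th, ... of the partial from the right).
  doubled (with −9 where >9): 6 6 4 9 8 → sum 33
  kept as-is: 6 1 2 4 4 → sum 17
Total = 33 + 17 = 50.
Check digit = (10 − (50 mod 10)) mod 10 = 0.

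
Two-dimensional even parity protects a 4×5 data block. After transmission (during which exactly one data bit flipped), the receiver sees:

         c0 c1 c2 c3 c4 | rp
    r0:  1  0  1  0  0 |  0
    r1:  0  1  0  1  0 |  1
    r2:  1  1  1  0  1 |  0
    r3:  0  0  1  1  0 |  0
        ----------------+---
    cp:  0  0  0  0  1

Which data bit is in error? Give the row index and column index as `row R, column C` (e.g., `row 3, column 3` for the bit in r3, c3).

Recompute each row's even parity and compare to rp:
  r0: data parity 0, sent rp 0 → ok
  r1: data parity 0, sent rp 1 → mismatch
  r2: data parity 0, sent rp 0 → ok
  r3: data parity 0, sent rp 0 → ok
Recompute each column's even parity and compare to cp:
  c0: data parity 0, sent cp 0 → ok
  c1: data parity 0, sent cp 0 → ok
  c2: data parity 1, sent cp 0 → mismatch
  c3: data parity 0, sent cp 0 → ok
  c4: data parity 1, sent cp 1 → ok
Exactly one row (r1) and one column (c2) fail → the flipped bit is at their intersection.

row 1, column 2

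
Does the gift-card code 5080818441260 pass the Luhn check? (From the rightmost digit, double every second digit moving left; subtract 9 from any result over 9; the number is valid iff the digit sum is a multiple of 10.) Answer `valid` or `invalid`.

From the right, keep odd positions and double even positions (subtract 9 from any doubled value over 9):
  doubled (positions 2,4,...): 3 2 8 2 0 0 → sum 15
  kept (positions 1,3,...): 0 2 4 8 8 8 5 → sum 35
Total = 50.
50 mod 10 = 0, so the number is valid.

valid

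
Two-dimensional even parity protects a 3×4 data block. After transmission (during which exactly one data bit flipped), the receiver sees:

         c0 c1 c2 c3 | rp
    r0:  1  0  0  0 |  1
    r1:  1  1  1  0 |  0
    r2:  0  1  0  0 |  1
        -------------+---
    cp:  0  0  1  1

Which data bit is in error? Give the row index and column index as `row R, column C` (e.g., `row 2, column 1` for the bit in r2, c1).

Recompute each row's even parity and compare to rp:
  r0: data parity 1, sent rp 1 → ok
  r1: data parity 1, sent rp 0 → mismatch
  r2: data parity 1, sent rp 1 → ok
Recompute each column's even parity and compare to cp:
  c0: data parity 0, sent cp 0 → ok
  c1: data parity 0, sent cp 0 → ok
  c2: data parity 1, sent cp 1 → ok
  c3: data parity 0, sent cp 1 → mismatch
Exactly one row (r1) and one column (c3) fail → the flipped bit is at their intersection.

row 1, column 3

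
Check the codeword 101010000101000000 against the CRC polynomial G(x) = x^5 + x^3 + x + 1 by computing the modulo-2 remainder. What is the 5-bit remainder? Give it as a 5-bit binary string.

00010

Modulo-2 division of 101010000101000000 by 101011:
  pos 0: 101010 XOR 101011 = 000001
  pos 5: 100010 XOR 101011 = 001001
  pos 7: 100110 XOR 101011 = 001101
  pos 9: 110100 XOR 101011 = 011111
  pos 10: 111110 XOR 101011 = 010101
  pos 11: 101010 XOR 101011 = 000001
Remainder = 00010 (nonzero — an error is detected).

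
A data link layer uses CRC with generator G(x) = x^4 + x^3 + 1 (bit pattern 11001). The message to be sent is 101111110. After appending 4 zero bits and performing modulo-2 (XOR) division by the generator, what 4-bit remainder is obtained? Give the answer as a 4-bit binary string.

Append 4 zeros: 1011111100000. Divide by 11001 (XOR where the leading bit is 1):
  pos 0: 10111 XOR 11001 = 01110
  pos 1: 11101 XOR 11001 = 00100
  pos 3: 10011 XOR 11001 = 01010
  pos 4: 10100 XOR 11001 = 01101
  pos 5: 11010 XOR 11001 = 00011
  pos 8: 11000 XOR 11001 = 00001
Remainder (last 4 bits) = 0001. This is the CRC / FCS.

0001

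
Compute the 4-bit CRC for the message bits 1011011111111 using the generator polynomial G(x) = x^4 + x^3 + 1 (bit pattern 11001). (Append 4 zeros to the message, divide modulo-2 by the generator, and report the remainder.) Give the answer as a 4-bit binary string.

Append 4 zeros: 10110111111110000. Divide by 11001 (XOR where the leading bit is 1):
  pos 0: 10110 XOR 11001 = 01111
  pos 1: 11111 XOR 11001 = 00110
  pos 3: 11011 XOR 11001 = 00010
  pos 6: 10111 XOR 11001 = 01110
  pos 7: 11101 XOR 11001 = 00100
  pos 9: 10010 XOR 11001 = 01011
  pos 10: 10110 XOR 11001 = 01111
  pos 11: 11110 XOR 11001 = 00111
Remainder (last 4 bits) = 1110. This is the CRC / FCS.

1110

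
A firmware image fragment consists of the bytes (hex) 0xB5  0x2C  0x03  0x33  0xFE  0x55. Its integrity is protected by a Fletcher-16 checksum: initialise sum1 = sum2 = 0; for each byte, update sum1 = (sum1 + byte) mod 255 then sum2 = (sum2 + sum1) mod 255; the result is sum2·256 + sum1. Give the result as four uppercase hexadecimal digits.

Running sums (mod 255):
  after byte 0 (0xB5): sum1=181, sum2=181
  after byte 1 (0x2C): sum1=225, sum2=151
  after byte 2 (0x03): sum1=228, sum2=124
  after byte 3 (0x33): sum1=24, sum2=148
  after byte 4 (0xFE): sum1=23, sum2=171
  after byte 5 (0x55): sum1=108, sum2=24
Checksum = sum2·256 + sum1 = 24·256 + 108 = 6252 = 0x186C.

186C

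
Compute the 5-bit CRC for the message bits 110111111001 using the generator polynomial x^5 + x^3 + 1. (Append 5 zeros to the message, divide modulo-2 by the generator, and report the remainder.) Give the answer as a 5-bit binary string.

Append 5 zeros: 11011111100100000. Divide by 101001 (XOR where the leading bit is 1):
  pos 0: 110111 XOR 101001 = 011110
  pos 1: 111101 XOR 101001 = 010100
  pos 2: 101001 XOR 101001 = 000000
  pos 8: 100100 XOR 101001 = 001101
  pos 10: 110100 XOR 101001 = 011101
  pos 11: 111010 XOR 101001 = 010011
Remainder (last 5 bits) = 10011. This is the CRC / FCS.

10011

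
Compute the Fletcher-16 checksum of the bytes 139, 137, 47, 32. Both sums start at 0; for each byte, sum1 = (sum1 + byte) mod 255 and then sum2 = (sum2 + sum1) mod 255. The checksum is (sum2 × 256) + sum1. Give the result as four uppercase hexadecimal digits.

4964

Running sums (mod 255):
  after byte 0 (139): sum1=139, sum2=139
  after byte 1 (137): sum1=21, sum2=160
  after byte 2 (47): sum1=68, sum2=228
  after byte 3 (32): sum1=100, sum2=73
Checksum = sum2·256 + sum1 = 73·256 + 100 = 18788 = 0x4964.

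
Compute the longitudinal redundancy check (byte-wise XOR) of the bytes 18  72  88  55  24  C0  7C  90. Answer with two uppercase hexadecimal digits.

BF

XOR the bytes together:
  start with 0x18
  0x18 ⊕ 0x72 = 0x6A
  0x6A ⊕ 0x88 = 0xE2
  0xE2 ⊕ 0x55 = 0xB7
  0xB7 ⊕ 0x24 = 0x93
  0x93 ⊕ 0xC0 = 0x53
  0x53 ⊕ 0x7C = 0x2F
  0x2F ⊕ 0x90 = 0xBF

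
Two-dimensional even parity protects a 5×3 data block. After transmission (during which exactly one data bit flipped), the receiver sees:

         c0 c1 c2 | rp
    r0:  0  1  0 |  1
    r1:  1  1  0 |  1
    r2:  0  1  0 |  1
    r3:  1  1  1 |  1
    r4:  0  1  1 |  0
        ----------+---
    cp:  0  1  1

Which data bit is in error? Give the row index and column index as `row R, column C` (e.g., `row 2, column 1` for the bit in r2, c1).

Recompute each row's even parity and compare to rp:
  r0: data parity 1, sent rp 1 → ok
  r1: data parity 0, sent rp 1 → mismatch
  r2: data parity 1, sent rp 1 → ok
  r3: data parity 1, sent rp 1 → ok
  r4: data parity 0, sent rp 0 → ok
Recompute each column's even parity and compare to cp:
  c0: data parity 0, sent cp 0 → ok
  c1: data parity 1, sent cp 1 → ok
  c2: data parity 0, sent cp 1 → mismatch
Exactly one row (r1) and one column (c2) fail → the flipped bit is at their intersection.

row 1, column 2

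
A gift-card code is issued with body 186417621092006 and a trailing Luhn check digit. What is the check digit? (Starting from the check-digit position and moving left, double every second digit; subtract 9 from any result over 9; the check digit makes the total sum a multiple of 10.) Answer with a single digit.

Partial digits right→left: 6 0 0 2 9 0 1 2 6 7 1 4 6 8 1
Double every second digit counting from the check-digit position (so the 1st, 3rd, 5th, ... of the partial from the right).
  doubled (with −9 where >9): 3 0 9 2 3 2 3 2 → sum 24
  kept as-is: 0 2 0 2 7 4 8 → sum 23
Total = 24 + 23 = 47.
Check digit = (10 − (47 mod 10)) mod 10 = 3.

3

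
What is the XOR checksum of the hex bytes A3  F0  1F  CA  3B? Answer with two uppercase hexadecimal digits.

BD

XOR the bytes together:
  start with 0xA3
  0xA3 ⊕ 0xF0 = 0x53
  0x53 ⊕ 0x1F = 0x4C
  0x4C ⊕ 0xCA = 0x86
  0x86 ⊕ 0x3B = 0xBD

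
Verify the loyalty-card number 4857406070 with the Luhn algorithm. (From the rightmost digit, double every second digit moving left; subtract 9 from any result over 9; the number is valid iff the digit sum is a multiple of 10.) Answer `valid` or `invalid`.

From the right, keep odd positions and double even positions (subtract 9 from any doubled value over 9):
  doubled (positions 2,4,...): 5 3 8 1 8 → sum 25
  kept (positions 1,3,...): 0 0 0 7 8 → sum 15
Total = 40.
40 mod 10 = 0, so the number is valid.

valid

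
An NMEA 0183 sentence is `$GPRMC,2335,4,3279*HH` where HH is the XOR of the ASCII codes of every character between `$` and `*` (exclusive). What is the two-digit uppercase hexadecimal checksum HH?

XOR the ASCII codes of the payload characters:
  'G' = 0x47 → acc = 0x47
  'P' = 0x50 → acc = 0x17
  'R' = 0x52 → acc = 0x45
  'M' = 0x4D → acc = 0x08
  'C' = 0x43 → acc = 0x4B
  ',' = 0x2C → acc = 0x67
  '2' = 0x32 → acc = 0x55
  '3' = 0x33 → acc = 0x66
  '3' = 0x33 → acc = 0x55
  '5' = 0x35 → acc = 0x60
  ',' = 0x2C → acc = 0x4C
  '4' = 0x34 → acc = 0x78
  ',' = 0x2C → acc = 0x54
  '3' = 0x33 → acc = 0x67
  '2' = 0x32 → acc = 0x55
  '7' = 0x37 → acc = 0x62
  '9' = 0x39 → acc = 0x5B
Checksum = 0x5B.

5B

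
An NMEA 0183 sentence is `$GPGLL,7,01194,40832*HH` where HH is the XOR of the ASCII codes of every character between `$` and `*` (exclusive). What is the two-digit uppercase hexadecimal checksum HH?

XOR the ASCII codes of the payload characters:
  'G' = 0x47 → acc = 0x47
  'P' = 0x50 → acc = 0x17
  'G' = 0x47 → acc = 0x50
  'L' = 0x4C → acc = 0x1C
  'L' = 0x4C → acc = 0x50
  ',' = 0x2C → acc = 0x7C
  '7' = 0x37 → acc = 0x4B
  ',' = 0x2C → acc = 0x67
  '0' = 0x30 → acc = 0x57
  '1' = 0x31 → acc = 0x66
  '1' = 0x31 → acc = 0x57
  '9' = 0x39 → acc = 0x6E
  '4' = 0x34 → acc = 0x5A
  ',' = 0x2C → acc = 0x76
  '4' = 0x34 → acc = 0x42
  '0' = 0x30 → acc = 0x72
  '8' = 0x38 → acc = 0x4A
  '3' = 0x33 → acc = 0x79
  '2' = 0x32 → acc = 0x4B
Checksum = 0x4B.

4B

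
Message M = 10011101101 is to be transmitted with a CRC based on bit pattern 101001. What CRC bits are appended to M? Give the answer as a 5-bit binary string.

11010

Append 5 zeros: 1001110110100000. Divide by 101001 (XOR where the leading bit is 1):
  pos 0: 100111 XOR 101001 = 001110
  pos 2: 111001 XOR 101001 = 010000
  pos 3: 100001 XOR 101001 = 001000
  pos 5: 100001 XOR 101001 = 001000
  pos 7: 100000 XOR 101001 = 001001
  pos 9: 100100 XOR 101001 = 001101
Remainder (last 5 bits) = 11010. This is the CRC / FCS.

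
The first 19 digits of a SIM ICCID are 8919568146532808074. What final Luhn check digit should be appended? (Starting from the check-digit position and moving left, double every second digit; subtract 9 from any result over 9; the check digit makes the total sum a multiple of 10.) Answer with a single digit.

5

Partial digits right→left: 4 7 0 8 0 8 2 3 5 6 4 1 8 6 5 9 1 9 8
Double every second digit counting from the check-digit position (so the 1st, 3rd, 5th, ... of the partial from the right).
  doubled (with −9 where >9): 8 0 0 4 1 8 7 1 2 7 → sum 38
  kept as-is: 7 8 8 3 6 1 6 9 9 → sum 57
Total = 38 + 57 = 95.
Check digit = (10 − (95 mod 10)) mod 10 = 5.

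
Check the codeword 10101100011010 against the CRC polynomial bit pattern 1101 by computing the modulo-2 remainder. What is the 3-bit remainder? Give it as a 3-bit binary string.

111

Modulo-2 division of 10101100011010 by 1101:
  pos 0: 1010 XOR 1101 = 0111
  pos 1: 1111 XOR 1101 = 0010
  pos 3: 1010 XOR 1101 = 0111
  pos 4: 1110 XOR 1101 = 0011
  pos 6: 1101 XOR 1101 = 0000
  pos 10: 1010 XOR 1101 = 0111
Remainder = 111 (nonzero — an error is detected).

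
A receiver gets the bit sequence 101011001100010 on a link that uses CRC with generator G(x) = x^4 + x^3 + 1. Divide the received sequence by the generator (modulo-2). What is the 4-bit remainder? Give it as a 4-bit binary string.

Modulo-2 division of 101011001100010 by 11001:
  pos 0: 10101 XOR 11001 = 01100
  pos 1: 11001 XOR 11001 = 00000
  pos 8: 11000 XOR 11001 = 00001
Remainder = 0110 (nonzero — an error is detected).

0110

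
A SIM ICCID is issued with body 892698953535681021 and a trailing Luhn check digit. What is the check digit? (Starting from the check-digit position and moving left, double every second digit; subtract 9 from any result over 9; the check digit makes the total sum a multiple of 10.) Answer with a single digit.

6

Partial digits right→left: 1 2 0 1 8 6 5 3 5 3 5 9 8 9 6 2 9 8
Double every second digit counting from the check-digit position (so the 1st, 3rd, 5th, ... of the partial from the right).
  doubled (with −9 where >9): 2 0 7 1 1 1 7 3 9 → sum 31
  kept as-is: 2 1 6 3 3 9 9 2 8 → sum 43
Total = 31 + 43 = 74.
Check digit = (10 − (74 mod 10)) mod 10 = 6.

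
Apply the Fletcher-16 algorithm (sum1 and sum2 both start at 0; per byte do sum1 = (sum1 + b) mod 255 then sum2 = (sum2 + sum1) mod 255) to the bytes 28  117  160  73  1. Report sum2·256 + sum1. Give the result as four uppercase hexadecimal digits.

D77C

Running sums (mod 255):
  after byte 0 (28): sum1=28, sum2=28
  after byte 1 (117): sum1=145, sum2=173
  after byte 2 (160): sum1=50, sum2=223
  after byte 3 (73): sum1=123, sum2=91
  after byte 4 (1): sum1=124, sum2=215
Checksum = sum2·256 + sum1 = 215·256 + 124 = 55164 = 0xD77C.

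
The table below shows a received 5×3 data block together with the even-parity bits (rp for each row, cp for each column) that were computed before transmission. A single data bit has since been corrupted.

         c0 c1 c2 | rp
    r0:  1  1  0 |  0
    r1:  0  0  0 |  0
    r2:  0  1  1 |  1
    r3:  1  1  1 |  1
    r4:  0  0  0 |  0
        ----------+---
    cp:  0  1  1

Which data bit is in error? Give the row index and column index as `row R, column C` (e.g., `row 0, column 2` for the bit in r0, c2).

row 2, column 2

Recompute each row's even parity and compare to rp:
  r0: data parity 0, sent rp 0 → ok
  r1: data parity 0, sent rp 0 → ok
  r2: data parity 0, sent rp 1 → mismatch
  r3: data parity 1, sent rp 1 → ok
  r4: data parity 0, sent rp 0 → ok
Recompute each column's even parity and compare to cp:
  c0: data parity 0, sent cp 0 → ok
  c1: data parity 1, sent cp 1 → ok
  c2: data parity 0, sent cp 1 → mismatch
Exactly one row (r2) and one column (c2) fail → the flipped bit is at their intersection.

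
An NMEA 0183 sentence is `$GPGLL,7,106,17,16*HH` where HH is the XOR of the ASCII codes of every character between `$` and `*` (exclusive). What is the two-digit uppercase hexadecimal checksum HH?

51

XOR the ASCII codes of the payload characters:
  'G' = 0x47 → acc = 0x47
  'P' = 0x50 → acc = 0x17
  'G' = 0x47 → acc = 0x50
  'L' = 0x4C → acc = 0x1C
  'L' = 0x4C → acc = 0x50
  ',' = 0x2C → acc = 0x7C
  '7' = 0x37 → acc = 0x4B
  ',' = 0x2C → acc = 0x67
  '1' = 0x31 → acc = 0x56
  '0' = 0x30 → acc = 0x66
  '6' = 0x36 → acc = 0x50
  ',' = 0x2C → acc = 0x7C
  '1' = 0x31 → acc = 0x4D
  '7' = 0x37 → acc = 0x7A
  ',' = 0x2C → acc = 0x56
  '1' = 0x31 → acc = 0x67
  '6' = 0x36 → acc = 0x51
Checksum = 0x51.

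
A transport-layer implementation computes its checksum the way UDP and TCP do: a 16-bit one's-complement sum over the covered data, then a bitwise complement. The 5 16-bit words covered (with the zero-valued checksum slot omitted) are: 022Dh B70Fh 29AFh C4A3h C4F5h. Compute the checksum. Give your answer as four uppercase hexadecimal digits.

One's-complement addition (fold any carry out of bit 15 back into bit 0):
  0x022D + 0xB70F = 0x0B93C
  0xB93C + 0x29AF = 0x0E2EB
  0xE2EB + 0xC4A3 = 0x1A78E → wrap carry → 0xA78F
  0xA78F + 0xC4F5 = 0x16C84 → wrap carry → 0x6C85
One's-complement sum = 0x6C85.
Checksum = ~0x6C85 & 0xFFFF = 0x937A.

937A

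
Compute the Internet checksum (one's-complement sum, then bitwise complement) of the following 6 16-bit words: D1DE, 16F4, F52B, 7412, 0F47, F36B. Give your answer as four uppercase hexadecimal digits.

One's-complement addition (fold any carry out of bit 15 back into bit 0):
  0xD1DE + 0x16F4 = 0x0E8D2
  0xE8D2 + 0xF52B = 0x1DDFD → wrap carry → 0xDDFE
  0xDDFE + 0x7412 = 0x15210 → wrap carry → 0x5211
  0x5211 + 0x0F47 = 0x06158
  0x6158 + 0xF36B = 0x154C3 → wrap carry → 0x54C4
One's-complement sum = 0x54C4.
Checksum = ~0x54C4 & 0xFFFF = 0xAB3B.

AB3B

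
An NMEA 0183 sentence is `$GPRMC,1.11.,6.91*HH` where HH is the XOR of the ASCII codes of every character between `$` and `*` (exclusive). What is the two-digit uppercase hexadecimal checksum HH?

XOR the ASCII codes of the payload characters:
  'G' = 0x47 → acc = 0x47
  'P' = 0x50 → acc = 0x17
  'R' = 0x52 → acc = 0x45
  'M' = 0x4D → acc = 0x08
  'C' = 0x43 → acc = 0x4B
  ',' = 0x2C → acc = 0x67
  '1' = 0x31 → acc = 0x56
  '.' = 0x2E → acc = 0x78
  '1' = 0x31 → acc = 0x49
  '1' = 0x31 → acc = 0x78
  '.' = 0x2E → acc = 0x56
  ',' = 0x2C → acc = 0x7A
  '6' = 0x36 → acc = 0x4C
  '.' = 0x2E → acc = 0x62
  '9' = 0x39 → acc = 0x5B
  '1' = 0x31 → acc = 0x6A
Checksum = 0x6A.

6A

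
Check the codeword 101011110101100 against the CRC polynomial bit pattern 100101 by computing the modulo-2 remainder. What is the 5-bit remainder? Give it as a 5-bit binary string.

01000

Modulo-2 division of 101011110101100 by 100101:
  pos 0: 101011 XOR 100101 = 001110
  pos 2: 111011 XOR 100101 = 011110
  pos 3: 111100 XOR 100101 = 011001
  pos 4: 110011 XOR 100101 = 010110
  pos 5: 101100 XOR 100101 = 001001
  pos 7: 100111 XOR 100101 = 000010
Remainder = 01000 (nonzero — an error is detected).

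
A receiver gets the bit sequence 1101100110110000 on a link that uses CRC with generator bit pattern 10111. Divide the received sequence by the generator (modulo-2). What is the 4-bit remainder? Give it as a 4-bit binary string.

Modulo-2 division of 1101100110110000 by 10111:
  pos 0: 11011 XOR 10111 = 01100
  pos 1: 11000 XOR 10111 = 01111
  pos 2: 11110 XOR 10111 = 01001
  pos 3: 10011 XOR 10111 = 00100
  pos 5: 10010 XOR 10111 = 00101
  pos 7: 10111 XOR 10111 = 00000
Remainder = 0000 (zero — the frame passes the CRC check).

0000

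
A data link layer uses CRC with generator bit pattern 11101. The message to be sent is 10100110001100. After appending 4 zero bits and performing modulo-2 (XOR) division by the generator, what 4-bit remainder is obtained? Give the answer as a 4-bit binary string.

1111

Append 4 zeros: 101001100011000000. Divide by 11101 (XOR where the leading bit is 1):
  pos 0: 10100 XOR 11101 = 01001
  pos 1: 10011 XOR 11101 = 01110
  pos 2: 11101 XOR 11101 = 00000
  pos 10: 11000 XOR 11101 = 00101
  pos 12: 10100 XOR 11101 = 01001
  pos 13: 10010 XOR 11101 = 01111
Remainder (last 4 bits) = 1111. This is the CRC / FCS.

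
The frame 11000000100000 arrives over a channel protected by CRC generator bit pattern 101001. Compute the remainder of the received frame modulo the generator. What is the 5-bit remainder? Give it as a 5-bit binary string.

00010

Modulo-2 division of 11000000100000 by 101001:
  pos 0: 110000 XOR 101001 = 011001
  pos 1: 110010 XOR 101001 = 011011
  pos 2: 110110 XOR 101001 = 011111
  pos 3: 111111 XOR 101001 = 010110
  pos 4: 101100 XOR 101001 = 000101
  pos 7: 101000 XOR 101001 = 000001
Remainder = 00010 (nonzero — an error is detected).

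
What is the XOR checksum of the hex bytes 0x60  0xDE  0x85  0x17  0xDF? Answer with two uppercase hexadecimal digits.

F3

XOR the bytes together:
  start with 0x60
  0x60 ⊕ 0xDE = 0xBE
  0xBE ⊕ 0x85 = 0x3B
  0x3B ⊕ 0x17 = 0x2C
  0x2C ⊕ 0xDF = 0xF3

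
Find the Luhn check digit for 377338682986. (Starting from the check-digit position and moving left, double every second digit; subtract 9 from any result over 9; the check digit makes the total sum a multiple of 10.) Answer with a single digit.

Partial digits right→left: 6 8 9 2 8 6 8 3 3 7 7 3
Double every second digit counting from the check-digit position (so the 1st, 3rd, 5th, ... of the partial from the right).
  doubled (with −9 where >9): 3 9 7 7 6 5 → sum 37
  kept as-is: 8 2 6 3 7 3 → sum 29
Total = 37 + 29 = 66.
Check digit = (10 − (66 mod 10)) mod 10 = 4.

4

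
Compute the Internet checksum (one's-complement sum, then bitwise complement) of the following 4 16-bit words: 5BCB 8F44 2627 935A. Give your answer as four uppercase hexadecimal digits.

5B6E

One's-complement addition (fold any carry out of bit 15 back into bit 0):
  0x5BCB + 0x8F44 = 0x0EB0F
  0xEB0F + 0x2627 = 0x11136 → wrap carry → 0x1137
  0x1137 + 0x935A = 0x0A491
One's-complement sum = 0xA491.
Checksum = ~0xA491 & 0xFFFF = 0x5B6E.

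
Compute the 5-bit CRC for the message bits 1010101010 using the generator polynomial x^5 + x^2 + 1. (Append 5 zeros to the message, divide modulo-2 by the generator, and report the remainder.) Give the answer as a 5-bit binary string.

Append 5 zeros: 101010101000000. Divide by 100101 (XOR where the leading bit is 1):
  pos 0: 101010 XOR 100101 = 001111
  pos 2: 111110 XOR 100101 = 011011
  pos 3: 110111 XOR 100101 = 010010
  pos 4: 100100 XOR 100101 = 000001
  pos 9: 100000 XOR 100101 = 000101
Remainder (last 5 bits) = 00101. This is the CRC / FCS.

00101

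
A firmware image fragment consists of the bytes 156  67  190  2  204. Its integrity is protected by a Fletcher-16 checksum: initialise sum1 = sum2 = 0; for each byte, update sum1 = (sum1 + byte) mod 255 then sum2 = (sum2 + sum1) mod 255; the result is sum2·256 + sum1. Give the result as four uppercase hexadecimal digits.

296D

Running sums (mod 255):
  after byte 0 (156): sum1=156, sum2=156
  after byte 1 (67): sum1=223, sum2=124
  after byte 2 (190): sum1=158, sum2=27
  after byte 3 (2): sum1=160, sum2=187
  after byte 4 (204): sum1=109, sum2=41
Checksum = sum2·256 + sum1 = 41·256 + 109 = 10605 = 0x296D.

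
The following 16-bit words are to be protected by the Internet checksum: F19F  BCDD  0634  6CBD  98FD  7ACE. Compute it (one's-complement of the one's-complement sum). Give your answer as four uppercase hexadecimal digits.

CAC4

One's-complement addition (fold any carry out of bit 15 back into bit 0):
  0xF19F + 0xBCDD = 0x1AE7C → wrap carry → 0xAE7D
  0xAE7D + 0x0634 = 0x0B4B1
  0xB4B1 + 0x6CBD = 0x1216E → wrap carry → 0x216F
  0x216F + 0x98FD = 0x0BA6C
  0xBA6C + 0x7ACE = 0x1353A → wrap carry → 0x353B
One's-complement sum = 0x353B.
Checksum = ~0x353B & 0xFFFF = 0xCAC4.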